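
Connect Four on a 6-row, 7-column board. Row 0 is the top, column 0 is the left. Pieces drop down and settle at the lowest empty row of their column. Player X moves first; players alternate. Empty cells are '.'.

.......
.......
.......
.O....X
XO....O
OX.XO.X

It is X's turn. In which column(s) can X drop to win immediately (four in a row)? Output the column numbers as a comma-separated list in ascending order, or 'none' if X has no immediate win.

Answer: none

Derivation:
col 0: drop X → no win
col 1: drop X → no win
col 2: drop X → no win
col 3: drop X → no win
col 4: drop X → no win
col 5: drop X → no win
col 6: drop X → no win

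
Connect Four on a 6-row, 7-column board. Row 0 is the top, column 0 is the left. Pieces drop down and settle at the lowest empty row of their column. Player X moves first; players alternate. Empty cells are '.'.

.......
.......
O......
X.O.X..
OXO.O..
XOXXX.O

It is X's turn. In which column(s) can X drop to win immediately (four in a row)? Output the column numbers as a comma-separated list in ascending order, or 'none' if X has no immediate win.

Answer: 5

Derivation:
col 0: drop X → no win
col 1: drop X → no win
col 2: drop X → no win
col 3: drop X → no win
col 4: drop X → no win
col 5: drop X → WIN!
col 6: drop X → no win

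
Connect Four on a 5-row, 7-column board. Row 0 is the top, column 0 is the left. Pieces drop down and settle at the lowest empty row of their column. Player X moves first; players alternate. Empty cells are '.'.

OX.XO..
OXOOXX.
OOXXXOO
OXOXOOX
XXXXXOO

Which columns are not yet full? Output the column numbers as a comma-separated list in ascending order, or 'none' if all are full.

col 0: top cell = 'O' → FULL
col 1: top cell = 'X' → FULL
col 2: top cell = '.' → open
col 3: top cell = 'X' → FULL
col 4: top cell = 'O' → FULL
col 5: top cell = '.' → open
col 6: top cell = '.' → open

Answer: 2,5,6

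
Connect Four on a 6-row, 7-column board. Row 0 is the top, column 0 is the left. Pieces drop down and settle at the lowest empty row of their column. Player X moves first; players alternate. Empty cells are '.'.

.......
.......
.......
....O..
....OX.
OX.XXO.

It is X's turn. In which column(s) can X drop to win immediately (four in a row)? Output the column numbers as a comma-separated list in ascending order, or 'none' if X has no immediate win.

col 0: drop X → no win
col 1: drop X → no win
col 2: drop X → WIN!
col 3: drop X → no win
col 4: drop X → no win
col 5: drop X → no win
col 6: drop X → no win

Answer: 2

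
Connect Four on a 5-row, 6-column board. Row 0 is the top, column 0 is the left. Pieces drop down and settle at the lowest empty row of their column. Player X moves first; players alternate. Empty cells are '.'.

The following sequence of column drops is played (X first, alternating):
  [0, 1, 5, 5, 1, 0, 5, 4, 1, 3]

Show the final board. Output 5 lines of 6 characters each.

Answer: ......
......
.X...X
OX...O
XO.OOX

Derivation:
Move 1: X drops in col 0, lands at row 4
Move 2: O drops in col 1, lands at row 4
Move 3: X drops in col 5, lands at row 4
Move 4: O drops in col 5, lands at row 3
Move 5: X drops in col 1, lands at row 3
Move 6: O drops in col 0, lands at row 3
Move 7: X drops in col 5, lands at row 2
Move 8: O drops in col 4, lands at row 4
Move 9: X drops in col 1, lands at row 2
Move 10: O drops in col 3, lands at row 4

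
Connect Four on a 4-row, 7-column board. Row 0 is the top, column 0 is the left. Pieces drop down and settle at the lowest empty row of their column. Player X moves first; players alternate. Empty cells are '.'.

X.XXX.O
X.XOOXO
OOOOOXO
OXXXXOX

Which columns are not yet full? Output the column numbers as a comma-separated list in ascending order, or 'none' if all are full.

Answer: 1,5

Derivation:
col 0: top cell = 'X' → FULL
col 1: top cell = '.' → open
col 2: top cell = 'X' → FULL
col 3: top cell = 'X' → FULL
col 4: top cell = 'X' → FULL
col 5: top cell = '.' → open
col 6: top cell = 'O' → FULL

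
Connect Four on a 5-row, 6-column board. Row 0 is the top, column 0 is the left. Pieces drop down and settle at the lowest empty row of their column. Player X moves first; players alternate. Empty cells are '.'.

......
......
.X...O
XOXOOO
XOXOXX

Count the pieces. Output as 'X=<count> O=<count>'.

X=7 O=7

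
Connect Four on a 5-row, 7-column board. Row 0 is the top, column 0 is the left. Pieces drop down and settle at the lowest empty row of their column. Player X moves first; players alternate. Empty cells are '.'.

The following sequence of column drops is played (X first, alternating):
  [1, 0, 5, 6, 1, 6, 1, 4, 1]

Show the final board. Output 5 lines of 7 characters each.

Move 1: X drops in col 1, lands at row 4
Move 2: O drops in col 0, lands at row 4
Move 3: X drops in col 5, lands at row 4
Move 4: O drops in col 6, lands at row 4
Move 5: X drops in col 1, lands at row 3
Move 6: O drops in col 6, lands at row 3
Move 7: X drops in col 1, lands at row 2
Move 8: O drops in col 4, lands at row 4
Move 9: X drops in col 1, lands at row 1

Answer: .......
.X.....
.X.....
.X....O
OX..OXO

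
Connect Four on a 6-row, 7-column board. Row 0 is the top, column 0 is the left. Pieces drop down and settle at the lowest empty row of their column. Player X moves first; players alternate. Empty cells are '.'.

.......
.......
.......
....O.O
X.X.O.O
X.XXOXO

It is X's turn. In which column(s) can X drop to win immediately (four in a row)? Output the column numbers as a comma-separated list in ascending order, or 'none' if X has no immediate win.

col 0: drop X → no win
col 1: drop X → WIN!
col 2: drop X → no win
col 3: drop X → no win
col 4: drop X → no win
col 5: drop X → no win
col 6: drop X → no win

Answer: 1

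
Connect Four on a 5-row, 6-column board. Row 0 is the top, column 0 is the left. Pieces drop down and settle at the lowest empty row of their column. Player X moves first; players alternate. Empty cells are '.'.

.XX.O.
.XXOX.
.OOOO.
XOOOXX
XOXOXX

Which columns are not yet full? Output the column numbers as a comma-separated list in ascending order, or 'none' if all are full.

Answer: 0,3,5

Derivation:
col 0: top cell = '.' → open
col 1: top cell = 'X' → FULL
col 2: top cell = 'X' → FULL
col 3: top cell = '.' → open
col 4: top cell = 'O' → FULL
col 5: top cell = '.' → open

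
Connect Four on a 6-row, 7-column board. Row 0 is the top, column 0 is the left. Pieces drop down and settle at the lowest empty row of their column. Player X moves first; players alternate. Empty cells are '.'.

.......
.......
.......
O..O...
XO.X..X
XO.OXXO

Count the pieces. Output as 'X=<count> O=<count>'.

X=6 O=6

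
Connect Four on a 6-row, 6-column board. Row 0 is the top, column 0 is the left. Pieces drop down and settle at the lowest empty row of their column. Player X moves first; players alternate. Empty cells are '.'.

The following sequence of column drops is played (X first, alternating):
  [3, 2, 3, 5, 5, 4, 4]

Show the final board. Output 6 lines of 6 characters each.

Move 1: X drops in col 3, lands at row 5
Move 2: O drops in col 2, lands at row 5
Move 3: X drops in col 3, lands at row 4
Move 4: O drops in col 5, lands at row 5
Move 5: X drops in col 5, lands at row 4
Move 6: O drops in col 4, lands at row 5
Move 7: X drops in col 4, lands at row 4

Answer: ......
......
......
......
...XXX
..OXOO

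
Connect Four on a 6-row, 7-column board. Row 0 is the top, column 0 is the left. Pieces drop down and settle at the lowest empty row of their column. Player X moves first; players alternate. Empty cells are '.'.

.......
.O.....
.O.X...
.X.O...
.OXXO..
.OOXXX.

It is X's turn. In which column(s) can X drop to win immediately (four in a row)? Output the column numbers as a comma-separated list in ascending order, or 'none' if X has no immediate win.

Answer: 6

Derivation:
col 0: drop X → no win
col 1: drop X → no win
col 2: drop X → no win
col 3: drop X → no win
col 4: drop X → no win
col 5: drop X → no win
col 6: drop X → WIN!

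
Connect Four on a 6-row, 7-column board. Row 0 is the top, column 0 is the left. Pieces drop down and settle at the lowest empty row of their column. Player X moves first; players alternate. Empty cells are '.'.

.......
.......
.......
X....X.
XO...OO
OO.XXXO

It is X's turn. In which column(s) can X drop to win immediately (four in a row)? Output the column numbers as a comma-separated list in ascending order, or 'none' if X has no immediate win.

Answer: 2

Derivation:
col 0: drop X → no win
col 1: drop X → no win
col 2: drop X → WIN!
col 3: drop X → no win
col 4: drop X → no win
col 5: drop X → no win
col 6: drop X → no win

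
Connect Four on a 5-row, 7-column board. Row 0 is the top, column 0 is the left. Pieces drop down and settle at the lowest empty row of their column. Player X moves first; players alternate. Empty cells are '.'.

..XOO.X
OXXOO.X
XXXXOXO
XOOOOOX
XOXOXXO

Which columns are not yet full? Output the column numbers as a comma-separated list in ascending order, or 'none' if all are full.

col 0: top cell = '.' → open
col 1: top cell = '.' → open
col 2: top cell = 'X' → FULL
col 3: top cell = 'O' → FULL
col 4: top cell = 'O' → FULL
col 5: top cell = '.' → open
col 6: top cell = 'X' → FULL

Answer: 0,1,5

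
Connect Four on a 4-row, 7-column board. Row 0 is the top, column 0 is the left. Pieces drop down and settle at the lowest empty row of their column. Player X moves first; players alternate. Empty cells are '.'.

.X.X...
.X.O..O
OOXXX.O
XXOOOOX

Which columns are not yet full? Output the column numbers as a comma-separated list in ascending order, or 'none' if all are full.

col 0: top cell = '.' → open
col 1: top cell = 'X' → FULL
col 2: top cell = '.' → open
col 3: top cell = 'X' → FULL
col 4: top cell = '.' → open
col 5: top cell = '.' → open
col 6: top cell = '.' → open

Answer: 0,2,4,5,6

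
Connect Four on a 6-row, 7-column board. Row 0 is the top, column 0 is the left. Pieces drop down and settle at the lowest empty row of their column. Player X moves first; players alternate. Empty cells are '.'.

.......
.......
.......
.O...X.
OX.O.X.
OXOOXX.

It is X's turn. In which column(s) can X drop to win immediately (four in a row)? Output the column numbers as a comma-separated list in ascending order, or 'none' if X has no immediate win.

col 0: drop X → no win
col 1: drop X → no win
col 2: drop X → no win
col 3: drop X → no win
col 4: drop X → no win
col 5: drop X → WIN!
col 6: drop X → no win

Answer: 5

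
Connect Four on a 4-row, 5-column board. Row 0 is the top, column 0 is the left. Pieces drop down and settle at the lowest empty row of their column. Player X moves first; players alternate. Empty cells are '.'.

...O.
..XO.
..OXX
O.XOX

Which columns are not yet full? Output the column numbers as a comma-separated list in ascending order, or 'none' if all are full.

col 0: top cell = '.' → open
col 1: top cell = '.' → open
col 2: top cell = '.' → open
col 3: top cell = 'O' → FULL
col 4: top cell = '.' → open

Answer: 0,1,2,4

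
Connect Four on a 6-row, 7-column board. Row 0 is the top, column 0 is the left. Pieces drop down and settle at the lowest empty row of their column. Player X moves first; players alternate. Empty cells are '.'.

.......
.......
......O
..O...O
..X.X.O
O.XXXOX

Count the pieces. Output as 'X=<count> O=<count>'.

X=6 O=6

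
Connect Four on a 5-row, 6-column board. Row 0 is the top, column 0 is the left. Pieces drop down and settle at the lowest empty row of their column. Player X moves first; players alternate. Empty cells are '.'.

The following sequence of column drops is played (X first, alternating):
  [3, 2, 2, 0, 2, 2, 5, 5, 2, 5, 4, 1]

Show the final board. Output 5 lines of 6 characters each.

Answer: ..X...
..O...
..X..O
..X..O
OOOXXX

Derivation:
Move 1: X drops in col 3, lands at row 4
Move 2: O drops in col 2, lands at row 4
Move 3: X drops in col 2, lands at row 3
Move 4: O drops in col 0, lands at row 4
Move 5: X drops in col 2, lands at row 2
Move 6: O drops in col 2, lands at row 1
Move 7: X drops in col 5, lands at row 4
Move 8: O drops in col 5, lands at row 3
Move 9: X drops in col 2, lands at row 0
Move 10: O drops in col 5, lands at row 2
Move 11: X drops in col 4, lands at row 4
Move 12: O drops in col 1, lands at row 4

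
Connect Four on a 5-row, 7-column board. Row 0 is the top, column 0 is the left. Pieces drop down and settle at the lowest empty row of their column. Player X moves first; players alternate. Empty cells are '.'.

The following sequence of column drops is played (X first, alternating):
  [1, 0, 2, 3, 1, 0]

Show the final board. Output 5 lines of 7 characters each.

Answer: .......
.......
.......
OX.....
OXXO...

Derivation:
Move 1: X drops in col 1, lands at row 4
Move 2: O drops in col 0, lands at row 4
Move 3: X drops in col 2, lands at row 4
Move 4: O drops in col 3, lands at row 4
Move 5: X drops in col 1, lands at row 3
Move 6: O drops in col 0, lands at row 3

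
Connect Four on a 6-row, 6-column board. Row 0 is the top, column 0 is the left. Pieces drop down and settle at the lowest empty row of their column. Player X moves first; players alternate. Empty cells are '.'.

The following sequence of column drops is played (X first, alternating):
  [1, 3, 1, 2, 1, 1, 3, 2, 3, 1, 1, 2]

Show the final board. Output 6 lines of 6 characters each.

Answer: .X....
.O....
.O....
.XOX..
.XOX..
.XOO..

Derivation:
Move 1: X drops in col 1, lands at row 5
Move 2: O drops in col 3, lands at row 5
Move 3: X drops in col 1, lands at row 4
Move 4: O drops in col 2, lands at row 5
Move 5: X drops in col 1, lands at row 3
Move 6: O drops in col 1, lands at row 2
Move 7: X drops in col 3, lands at row 4
Move 8: O drops in col 2, lands at row 4
Move 9: X drops in col 3, lands at row 3
Move 10: O drops in col 1, lands at row 1
Move 11: X drops in col 1, lands at row 0
Move 12: O drops in col 2, lands at row 3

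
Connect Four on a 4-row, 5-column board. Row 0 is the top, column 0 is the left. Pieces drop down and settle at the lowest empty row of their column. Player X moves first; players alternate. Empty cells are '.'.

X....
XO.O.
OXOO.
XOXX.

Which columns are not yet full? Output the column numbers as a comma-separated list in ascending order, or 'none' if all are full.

Answer: 1,2,3,4

Derivation:
col 0: top cell = 'X' → FULL
col 1: top cell = '.' → open
col 2: top cell = '.' → open
col 3: top cell = '.' → open
col 4: top cell = '.' → open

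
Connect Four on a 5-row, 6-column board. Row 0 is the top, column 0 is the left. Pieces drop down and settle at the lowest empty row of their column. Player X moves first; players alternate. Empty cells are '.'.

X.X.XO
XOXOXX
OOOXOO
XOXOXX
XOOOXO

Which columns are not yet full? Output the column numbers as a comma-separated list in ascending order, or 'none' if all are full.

col 0: top cell = 'X' → FULL
col 1: top cell = '.' → open
col 2: top cell = 'X' → FULL
col 3: top cell = '.' → open
col 4: top cell = 'X' → FULL
col 5: top cell = 'O' → FULL

Answer: 1,3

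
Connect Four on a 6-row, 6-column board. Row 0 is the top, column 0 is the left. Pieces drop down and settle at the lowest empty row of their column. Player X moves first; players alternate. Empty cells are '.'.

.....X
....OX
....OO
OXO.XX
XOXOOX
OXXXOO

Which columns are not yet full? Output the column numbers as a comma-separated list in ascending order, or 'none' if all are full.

Answer: 0,1,2,3,4

Derivation:
col 0: top cell = '.' → open
col 1: top cell = '.' → open
col 2: top cell = '.' → open
col 3: top cell = '.' → open
col 4: top cell = '.' → open
col 5: top cell = 'X' → FULL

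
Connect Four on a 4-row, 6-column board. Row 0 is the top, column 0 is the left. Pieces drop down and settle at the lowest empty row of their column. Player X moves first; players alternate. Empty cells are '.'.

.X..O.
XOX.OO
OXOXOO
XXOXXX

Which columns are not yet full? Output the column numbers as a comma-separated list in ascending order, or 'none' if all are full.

col 0: top cell = '.' → open
col 1: top cell = 'X' → FULL
col 2: top cell = '.' → open
col 3: top cell = '.' → open
col 4: top cell = 'O' → FULL
col 5: top cell = '.' → open

Answer: 0,2,3,5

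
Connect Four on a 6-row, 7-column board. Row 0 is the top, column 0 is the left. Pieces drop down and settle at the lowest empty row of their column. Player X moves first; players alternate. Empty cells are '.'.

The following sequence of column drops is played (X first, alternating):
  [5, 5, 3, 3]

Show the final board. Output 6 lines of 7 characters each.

Answer: .......
.......
.......
.......
...O.O.
...X.X.

Derivation:
Move 1: X drops in col 5, lands at row 5
Move 2: O drops in col 5, lands at row 4
Move 3: X drops in col 3, lands at row 5
Move 4: O drops in col 3, lands at row 4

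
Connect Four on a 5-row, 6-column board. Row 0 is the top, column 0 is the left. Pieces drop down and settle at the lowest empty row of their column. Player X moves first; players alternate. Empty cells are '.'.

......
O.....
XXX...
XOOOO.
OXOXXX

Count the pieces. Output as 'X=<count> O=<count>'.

X=8 O=7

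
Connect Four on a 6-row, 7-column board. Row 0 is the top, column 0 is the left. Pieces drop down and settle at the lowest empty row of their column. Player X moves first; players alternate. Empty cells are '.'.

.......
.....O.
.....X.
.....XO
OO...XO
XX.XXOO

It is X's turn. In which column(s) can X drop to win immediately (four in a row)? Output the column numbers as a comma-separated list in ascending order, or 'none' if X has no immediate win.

col 0: drop X → no win
col 1: drop X → no win
col 2: drop X → WIN!
col 3: drop X → no win
col 4: drop X → no win
col 5: drop X → no win
col 6: drop X → no win

Answer: 2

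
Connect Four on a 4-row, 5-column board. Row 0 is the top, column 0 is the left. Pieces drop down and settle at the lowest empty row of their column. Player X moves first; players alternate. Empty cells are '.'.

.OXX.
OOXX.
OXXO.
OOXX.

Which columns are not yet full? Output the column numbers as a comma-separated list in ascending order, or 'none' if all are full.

Answer: 0,4

Derivation:
col 0: top cell = '.' → open
col 1: top cell = 'O' → FULL
col 2: top cell = 'X' → FULL
col 3: top cell = 'X' → FULL
col 4: top cell = '.' → open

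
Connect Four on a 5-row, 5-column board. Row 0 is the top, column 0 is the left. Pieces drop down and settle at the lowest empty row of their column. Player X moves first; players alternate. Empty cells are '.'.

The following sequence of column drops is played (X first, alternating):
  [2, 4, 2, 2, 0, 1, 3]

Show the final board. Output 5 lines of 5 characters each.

Move 1: X drops in col 2, lands at row 4
Move 2: O drops in col 4, lands at row 4
Move 3: X drops in col 2, lands at row 3
Move 4: O drops in col 2, lands at row 2
Move 5: X drops in col 0, lands at row 4
Move 6: O drops in col 1, lands at row 4
Move 7: X drops in col 3, lands at row 4

Answer: .....
.....
..O..
..X..
XOXXO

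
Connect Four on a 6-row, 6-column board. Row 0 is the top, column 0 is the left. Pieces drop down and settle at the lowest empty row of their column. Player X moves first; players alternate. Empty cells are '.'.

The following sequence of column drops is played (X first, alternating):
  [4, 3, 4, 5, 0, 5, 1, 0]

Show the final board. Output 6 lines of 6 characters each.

Answer: ......
......
......
......
O...XO
XX.OXO

Derivation:
Move 1: X drops in col 4, lands at row 5
Move 2: O drops in col 3, lands at row 5
Move 3: X drops in col 4, lands at row 4
Move 4: O drops in col 5, lands at row 5
Move 5: X drops in col 0, lands at row 5
Move 6: O drops in col 5, lands at row 4
Move 7: X drops in col 1, lands at row 5
Move 8: O drops in col 0, lands at row 4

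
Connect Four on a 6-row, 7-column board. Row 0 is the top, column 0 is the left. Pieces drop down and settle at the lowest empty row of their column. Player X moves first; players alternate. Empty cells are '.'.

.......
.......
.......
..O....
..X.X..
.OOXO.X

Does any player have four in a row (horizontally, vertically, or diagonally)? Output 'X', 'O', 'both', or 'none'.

none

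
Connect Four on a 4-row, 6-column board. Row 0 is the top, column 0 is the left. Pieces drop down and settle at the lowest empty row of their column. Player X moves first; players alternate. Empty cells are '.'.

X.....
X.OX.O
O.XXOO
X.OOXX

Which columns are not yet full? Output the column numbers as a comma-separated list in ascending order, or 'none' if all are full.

Answer: 1,2,3,4,5

Derivation:
col 0: top cell = 'X' → FULL
col 1: top cell = '.' → open
col 2: top cell = '.' → open
col 3: top cell = '.' → open
col 4: top cell = '.' → open
col 5: top cell = '.' → open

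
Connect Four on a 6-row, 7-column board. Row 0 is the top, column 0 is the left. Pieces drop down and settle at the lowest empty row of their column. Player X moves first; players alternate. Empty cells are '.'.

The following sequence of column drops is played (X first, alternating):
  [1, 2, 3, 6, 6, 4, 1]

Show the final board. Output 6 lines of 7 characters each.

Answer: .......
.......
.......
.......
.X....X
.XOXO.O

Derivation:
Move 1: X drops in col 1, lands at row 5
Move 2: O drops in col 2, lands at row 5
Move 3: X drops in col 3, lands at row 5
Move 4: O drops in col 6, lands at row 5
Move 5: X drops in col 6, lands at row 4
Move 6: O drops in col 4, lands at row 5
Move 7: X drops in col 1, lands at row 4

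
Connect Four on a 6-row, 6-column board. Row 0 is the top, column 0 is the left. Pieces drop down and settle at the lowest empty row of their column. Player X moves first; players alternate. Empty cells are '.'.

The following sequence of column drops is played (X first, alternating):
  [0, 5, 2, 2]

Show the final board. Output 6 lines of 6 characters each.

Move 1: X drops in col 0, lands at row 5
Move 2: O drops in col 5, lands at row 5
Move 3: X drops in col 2, lands at row 5
Move 4: O drops in col 2, lands at row 4

Answer: ......
......
......
......
..O...
X.X..O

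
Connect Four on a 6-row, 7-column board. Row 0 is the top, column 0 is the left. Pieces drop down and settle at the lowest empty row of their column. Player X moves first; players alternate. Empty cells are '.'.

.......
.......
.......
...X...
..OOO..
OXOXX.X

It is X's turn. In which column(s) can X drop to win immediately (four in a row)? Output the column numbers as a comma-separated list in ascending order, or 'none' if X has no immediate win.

col 0: drop X → no win
col 1: drop X → no win
col 2: drop X → no win
col 3: drop X → no win
col 4: drop X → no win
col 5: drop X → WIN!
col 6: drop X → no win

Answer: 5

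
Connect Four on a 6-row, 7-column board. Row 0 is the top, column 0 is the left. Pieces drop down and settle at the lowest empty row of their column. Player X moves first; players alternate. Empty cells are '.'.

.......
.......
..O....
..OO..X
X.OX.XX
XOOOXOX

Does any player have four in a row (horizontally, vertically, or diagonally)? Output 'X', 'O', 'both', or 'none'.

O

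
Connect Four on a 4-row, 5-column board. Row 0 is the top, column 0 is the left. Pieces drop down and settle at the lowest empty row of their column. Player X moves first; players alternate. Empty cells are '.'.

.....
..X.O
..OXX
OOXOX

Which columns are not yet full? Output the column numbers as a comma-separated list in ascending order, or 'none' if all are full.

Answer: 0,1,2,3,4

Derivation:
col 0: top cell = '.' → open
col 1: top cell = '.' → open
col 2: top cell = '.' → open
col 3: top cell = '.' → open
col 4: top cell = '.' → open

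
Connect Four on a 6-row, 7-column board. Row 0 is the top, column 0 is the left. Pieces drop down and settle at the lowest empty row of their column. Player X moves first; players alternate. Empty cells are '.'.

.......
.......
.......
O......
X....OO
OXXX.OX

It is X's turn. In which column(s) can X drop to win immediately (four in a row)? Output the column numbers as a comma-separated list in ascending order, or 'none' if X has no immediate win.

Answer: 4

Derivation:
col 0: drop X → no win
col 1: drop X → no win
col 2: drop X → no win
col 3: drop X → no win
col 4: drop X → WIN!
col 5: drop X → no win
col 6: drop X → no win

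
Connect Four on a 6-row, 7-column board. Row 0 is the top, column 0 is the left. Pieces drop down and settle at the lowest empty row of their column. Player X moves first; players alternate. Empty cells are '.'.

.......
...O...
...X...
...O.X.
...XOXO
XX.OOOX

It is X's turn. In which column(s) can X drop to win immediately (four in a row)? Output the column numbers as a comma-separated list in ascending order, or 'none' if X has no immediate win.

col 0: drop X → no win
col 1: drop X → no win
col 2: drop X → no win
col 3: drop X → no win
col 4: drop X → WIN!
col 5: drop X → no win
col 6: drop X → no win

Answer: 4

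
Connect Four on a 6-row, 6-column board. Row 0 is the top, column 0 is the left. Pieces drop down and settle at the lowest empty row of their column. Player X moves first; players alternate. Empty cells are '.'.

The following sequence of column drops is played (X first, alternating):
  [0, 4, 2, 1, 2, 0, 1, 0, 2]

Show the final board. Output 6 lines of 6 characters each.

Answer: ......
......
......
O.X...
OXX...
XOX.O.

Derivation:
Move 1: X drops in col 0, lands at row 5
Move 2: O drops in col 4, lands at row 5
Move 3: X drops in col 2, lands at row 5
Move 4: O drops in col 1, lands at row 5
Move 5: X drops in col 2, lands at row 4
Move 6: O drops in col 0, lands at row 4
Move 7: X drops in col 1, lands at row 4
Move 8: O drops in col 0, lands at row 3
Move 9: X drops in col 2, lands at row 3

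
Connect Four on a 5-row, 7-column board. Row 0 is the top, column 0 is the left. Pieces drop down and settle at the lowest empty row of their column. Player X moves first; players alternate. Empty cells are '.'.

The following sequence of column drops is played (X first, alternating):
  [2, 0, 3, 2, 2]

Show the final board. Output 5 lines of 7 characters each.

Move 1: X drops in col 2, lands at row 4
Move 2: O drops in col 0, lands at row 4
Move 3: X drops in col 3, lands at row 4
Move 4: O drops in col 2, lands at row 3
Move 5: X drops in col 2, lands at row 2

Answer: .......
.......
..X....
..O....
O.XX...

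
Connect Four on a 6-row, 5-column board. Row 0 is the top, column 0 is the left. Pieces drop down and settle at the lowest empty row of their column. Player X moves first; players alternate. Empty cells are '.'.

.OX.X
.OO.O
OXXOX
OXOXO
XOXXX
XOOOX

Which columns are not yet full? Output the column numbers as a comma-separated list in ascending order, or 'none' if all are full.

Answer: 0,3

Derivation:
col 0: top cell = '.' → open
col 1: top cell = 'O' → FULL
col 2: top cell = 'X' → FULL
col 3: top cell = '.' → open
col 4: top cell = 'X' → FULL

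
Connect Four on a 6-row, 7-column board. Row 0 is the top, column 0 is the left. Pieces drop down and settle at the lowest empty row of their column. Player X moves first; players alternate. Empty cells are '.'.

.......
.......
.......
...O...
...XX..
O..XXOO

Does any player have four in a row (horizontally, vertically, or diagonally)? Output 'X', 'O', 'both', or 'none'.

none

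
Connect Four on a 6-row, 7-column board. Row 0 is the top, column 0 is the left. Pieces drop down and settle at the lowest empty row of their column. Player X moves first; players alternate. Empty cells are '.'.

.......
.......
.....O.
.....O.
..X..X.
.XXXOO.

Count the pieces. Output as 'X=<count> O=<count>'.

X=5 O=4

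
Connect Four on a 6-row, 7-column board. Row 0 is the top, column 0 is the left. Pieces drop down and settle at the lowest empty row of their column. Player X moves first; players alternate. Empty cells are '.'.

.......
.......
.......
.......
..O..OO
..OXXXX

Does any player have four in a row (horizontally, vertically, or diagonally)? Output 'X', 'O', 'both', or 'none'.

X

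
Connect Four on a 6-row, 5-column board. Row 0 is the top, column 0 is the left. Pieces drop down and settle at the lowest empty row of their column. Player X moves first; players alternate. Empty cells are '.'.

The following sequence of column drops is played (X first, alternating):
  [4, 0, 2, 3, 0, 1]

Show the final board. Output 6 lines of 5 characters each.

Answer: .....
.....
.....
.....
X....
OOXOX

Derivation:
Move 1: X drops in col 4, lands at row 5
Move 2: O drops in col 0, lands at row 5
Move 3: X drops in col 2, lands at row 5
Move 4: O drops in col 3, lands at row 5
Move 5: X drops in col 0, lands at row 4
Move 6: O drops in col 1, lands at row 5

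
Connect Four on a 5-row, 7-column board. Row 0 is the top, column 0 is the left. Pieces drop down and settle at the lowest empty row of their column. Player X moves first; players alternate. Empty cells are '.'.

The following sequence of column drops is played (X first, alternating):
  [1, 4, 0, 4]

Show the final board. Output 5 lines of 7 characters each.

Answer: .......
.......
.......
....O..
XX..O..

Derivation:
Move 1: X drops in col 1, lands at row 4
Move 2: O drops in col 4, lands at row 4
Move 3: X drops in col 0, lands at row 4
Move 4: O drops in col 4, lands at row 3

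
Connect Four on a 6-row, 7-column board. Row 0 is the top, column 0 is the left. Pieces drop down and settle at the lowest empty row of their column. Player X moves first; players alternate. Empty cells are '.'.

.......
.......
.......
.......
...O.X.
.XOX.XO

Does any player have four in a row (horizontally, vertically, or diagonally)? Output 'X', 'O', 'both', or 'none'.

none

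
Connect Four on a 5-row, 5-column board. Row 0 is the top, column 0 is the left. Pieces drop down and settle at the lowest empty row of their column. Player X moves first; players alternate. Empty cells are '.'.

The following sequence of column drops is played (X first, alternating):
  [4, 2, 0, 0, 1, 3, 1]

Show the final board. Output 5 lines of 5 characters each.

Answer: .....
.....
.....
OX...
XXOOX

Derivation:
Move 1: X drops in col 4, lands at row 4
Move 2: O drops in col 2, lands at row 4
Move 3: X drops in col 0, lands at row 4
Move 4: O drops in col 0, lands at row 3
Move 5: X drops in col 1, lands at row 4
Move 6: O drops in col 3, lands at row 4
Move 7: X drops in col 1, lands at row 3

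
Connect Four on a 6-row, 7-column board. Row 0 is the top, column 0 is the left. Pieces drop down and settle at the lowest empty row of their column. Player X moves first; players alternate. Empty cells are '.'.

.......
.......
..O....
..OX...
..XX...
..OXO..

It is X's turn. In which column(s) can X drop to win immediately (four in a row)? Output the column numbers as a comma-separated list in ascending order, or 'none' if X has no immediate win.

Answer: 3

Derivation:
col 0: drop X → no win
col 1: drop X → no win
col 2: drop X → no win
col 3: drop X → WIN!
col 4: drop X → no win
col 5: drop X → no win
col 6: drop X → no win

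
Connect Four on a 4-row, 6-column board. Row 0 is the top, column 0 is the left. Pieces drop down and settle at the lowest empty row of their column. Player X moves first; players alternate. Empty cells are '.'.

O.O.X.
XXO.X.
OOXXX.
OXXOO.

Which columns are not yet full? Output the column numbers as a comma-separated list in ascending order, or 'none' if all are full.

col 0: top cell = 'O' → FULL
col 1: top cell = '.' → open
col 2: top cell = 'O' → FULL
col 3: top cell = '.' → open
col 4: top cell = 'X' → FULL
col 5: top cell = '.' → open

Answer: 1,3,5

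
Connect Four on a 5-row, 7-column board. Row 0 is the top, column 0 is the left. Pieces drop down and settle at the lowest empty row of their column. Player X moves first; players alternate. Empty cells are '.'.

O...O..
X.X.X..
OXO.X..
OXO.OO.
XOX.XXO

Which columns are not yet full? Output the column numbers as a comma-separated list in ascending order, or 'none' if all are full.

col 0: top cell = 'O' → FULL
col 1: top cell = '.' → open
col 2: top cell = '.' → open
col 3: top cell = '.' → open
col 4: top cell = 'O' → FULL
col 5: top cell = '.' → open
col 6: top cell = '.' → open

Answer: 1,2,3,5,6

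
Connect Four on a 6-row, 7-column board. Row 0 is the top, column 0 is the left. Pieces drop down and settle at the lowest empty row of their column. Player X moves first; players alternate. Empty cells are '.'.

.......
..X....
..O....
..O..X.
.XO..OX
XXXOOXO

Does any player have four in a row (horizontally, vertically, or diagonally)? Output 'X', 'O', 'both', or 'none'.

none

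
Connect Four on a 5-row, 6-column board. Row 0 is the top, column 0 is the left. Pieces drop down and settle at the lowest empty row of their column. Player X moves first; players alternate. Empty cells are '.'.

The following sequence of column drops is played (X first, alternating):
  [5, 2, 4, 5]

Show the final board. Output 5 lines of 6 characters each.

Move 1: X drops in col 5, lands at row 4
Move 2: O drops in col 2, lands at row 4
Move 3: X drops in col 4, lands at row 4
Move 4: O drops in col 5, lands at row 3

Answer: ......
......
......
.....O
..O.XX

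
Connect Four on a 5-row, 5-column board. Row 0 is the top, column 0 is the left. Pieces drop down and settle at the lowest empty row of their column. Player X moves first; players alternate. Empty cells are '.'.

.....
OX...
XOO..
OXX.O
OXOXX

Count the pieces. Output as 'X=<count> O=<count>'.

X=7 O=7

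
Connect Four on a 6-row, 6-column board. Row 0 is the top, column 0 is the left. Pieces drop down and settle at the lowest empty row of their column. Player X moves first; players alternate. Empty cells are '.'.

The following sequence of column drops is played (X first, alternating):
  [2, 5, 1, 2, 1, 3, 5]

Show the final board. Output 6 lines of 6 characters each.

Answer: ......
......
......
......
.XO..X
.XXO.O

Derivation:
Move 1: X drops in col 2, lands at row 5
Move 2: O drops in col 5, lands at row 5
Move 3: X drops in col 1, lands at row 5
Move 4: O drops in col 2, lands at row 4
Move 5: X drops in col 1, lands at row 4
Move 6: O drops in col 3, lands at row 5
Move 7: X drops in col 5, lands at row 4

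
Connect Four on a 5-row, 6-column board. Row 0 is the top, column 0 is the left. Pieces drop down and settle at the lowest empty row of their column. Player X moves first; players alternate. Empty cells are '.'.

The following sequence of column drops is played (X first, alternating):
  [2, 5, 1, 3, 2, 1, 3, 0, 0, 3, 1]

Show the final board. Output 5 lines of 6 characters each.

Answer: ......
......
.X.O..
XOXX..
OXXO.O

Derivation:
Move 1: X drops in col 2, lands at row 4
Move 2: O drops in col 5, lands at row 4
Move 3: X drops in col 1, lands at row 4
Move 4: O drops in col 3, lands at row 4
Move 5: X drops in col 2, lands at row 3
Move 6: O drops in col 1, lands at row 3
Move 7: X drops in col 3, lands at row 3
Move 8: O drops in col 0, lands at row 4
Move 9: X drops in col 0, lands at row 3
Move 10: O drops in col 3, lands at row 2
Move 11: X drops in col 1, lands at row 2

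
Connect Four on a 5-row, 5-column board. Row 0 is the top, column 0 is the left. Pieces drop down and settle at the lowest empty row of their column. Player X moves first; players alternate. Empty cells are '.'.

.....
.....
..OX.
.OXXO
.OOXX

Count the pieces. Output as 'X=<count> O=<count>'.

X=5 O=5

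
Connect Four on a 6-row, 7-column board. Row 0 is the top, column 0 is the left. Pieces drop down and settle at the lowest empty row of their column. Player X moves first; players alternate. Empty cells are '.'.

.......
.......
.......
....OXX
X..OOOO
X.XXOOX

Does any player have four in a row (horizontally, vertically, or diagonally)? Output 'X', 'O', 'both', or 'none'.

O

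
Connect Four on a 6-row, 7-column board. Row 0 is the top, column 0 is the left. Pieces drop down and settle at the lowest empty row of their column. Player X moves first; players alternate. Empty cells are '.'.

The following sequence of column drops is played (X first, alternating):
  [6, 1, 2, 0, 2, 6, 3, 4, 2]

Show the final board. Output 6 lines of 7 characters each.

Move 1: X drops in col 6, lands at row 5
Move 2: O drops in col 1, lands at row 5
Move 3: X drops in col 2, lands at row 5
Move 4: O drops in col 0, lands at row 5
Move 5: X drops in col 2, lands at row 4
Move 6: O drops in col 6, lands at row 4
Move 7: X drops in col 3, lands at row 5
Move 8: O drops in col 4, lands at row 5
Move 9: X drops in col 2, lands at row 3

Answer: .......
.......
.......
..X....
..X...O
OOXXO.X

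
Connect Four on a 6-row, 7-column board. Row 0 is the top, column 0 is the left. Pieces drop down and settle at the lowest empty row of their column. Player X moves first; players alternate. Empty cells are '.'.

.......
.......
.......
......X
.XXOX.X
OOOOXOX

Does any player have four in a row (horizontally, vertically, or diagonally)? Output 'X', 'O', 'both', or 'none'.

O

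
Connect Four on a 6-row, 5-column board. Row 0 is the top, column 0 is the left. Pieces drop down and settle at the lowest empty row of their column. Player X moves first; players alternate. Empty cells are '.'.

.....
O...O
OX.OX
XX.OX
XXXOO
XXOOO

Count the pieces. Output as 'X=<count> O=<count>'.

X=10 O=10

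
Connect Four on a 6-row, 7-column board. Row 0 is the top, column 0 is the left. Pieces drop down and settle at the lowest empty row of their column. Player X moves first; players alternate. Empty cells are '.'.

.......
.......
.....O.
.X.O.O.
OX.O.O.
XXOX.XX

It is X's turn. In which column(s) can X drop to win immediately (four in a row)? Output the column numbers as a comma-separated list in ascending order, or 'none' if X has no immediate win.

col 0: drop X → no win
col 1: drop X → WIN!
col 2: drop X → no win
col 3: drop X → no win
col 4: drop X → WIN!
col 5: drop X → no win
col 6: drop X → no win

Answer: 1,4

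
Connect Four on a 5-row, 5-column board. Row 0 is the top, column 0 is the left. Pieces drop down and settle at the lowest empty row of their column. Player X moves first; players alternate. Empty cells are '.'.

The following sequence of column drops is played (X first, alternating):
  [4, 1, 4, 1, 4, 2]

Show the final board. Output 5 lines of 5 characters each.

Answer: .....
.....
....X
.O..X
.OO.X

Derivation:
Move 1: X drops in col 4, lands at row 4
Move 2: O drops in col 1, lands at row 4
Move 3: X drops in col 4, lands at row 3
Move 4: O drops in col 1, lands at row 3
Move 5: X drops in col 4, lands at row 2
Move 6: O drops in col 2, lands at row 4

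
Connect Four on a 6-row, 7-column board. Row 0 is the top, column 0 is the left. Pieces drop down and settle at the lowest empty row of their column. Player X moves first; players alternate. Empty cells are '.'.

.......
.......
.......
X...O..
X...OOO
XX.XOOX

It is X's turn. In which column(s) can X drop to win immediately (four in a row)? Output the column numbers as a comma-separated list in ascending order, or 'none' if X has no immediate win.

Answer: 0,2

Derivation:
col 0: drop X → WIN!
col 1: drop X → no win
col 2: drop X → WIN!
col 3: drop X → no win
col 4: drop X → no win
col 5: drop X → no win
col 6: drop X → no win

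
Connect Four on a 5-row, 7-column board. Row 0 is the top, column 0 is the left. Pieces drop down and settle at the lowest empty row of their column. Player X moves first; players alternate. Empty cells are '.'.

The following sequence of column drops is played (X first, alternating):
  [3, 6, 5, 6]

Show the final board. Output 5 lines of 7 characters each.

Move 1: X drops in col 3, lands at row 4
Move 2: O drops in col 6, lands at row 4
Move 3: X drops in col 5, lands at row 4
Move 4: O drops in col 6, lands at row 3

Answer: .......
.......
.......
......O
...X.XO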